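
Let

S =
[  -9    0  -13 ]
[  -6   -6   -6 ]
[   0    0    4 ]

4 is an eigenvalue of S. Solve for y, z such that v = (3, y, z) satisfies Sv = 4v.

We need (S - 4I)v = 0.
S - 4I = [[-13, 0, -13], [-6, -10, -6], [0, 0, 0]].
Row 1: (-13)·3 + (0)·y + (-13)·z = 0
Row 2: (-6)·3 + (-10)·y + (-6)·z = 0
Row 3: (0)·3 + (0)·y + (0)·z = 0
Solving gives y = 0, z = -3.
Check: S·(3, 0, -3) = (12, 0, -12) = 4·(3, 0, -3).

0, -3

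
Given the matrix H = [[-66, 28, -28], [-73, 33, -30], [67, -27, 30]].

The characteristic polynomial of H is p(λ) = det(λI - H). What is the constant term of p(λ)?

p(λ) = λ^3 + 3λ^2 - 58λ + 120.
The constant term is 120.

120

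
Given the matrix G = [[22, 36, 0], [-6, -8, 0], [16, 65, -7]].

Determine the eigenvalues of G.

-7, 4, 10

The characteristic polynomial is p(λ) = det(λI - G).
Expanding the 3×3 determinant: p(λ) = λ^3 - 7λ^2 - 58λ + 280.
Rational-root test: λ = 10 gives p(10) = 0.
Dividing by (λ - 10) leaves λ^2 + 3λ - 28.
The quadratic factors as (λ + 7)·(λ - 4).
Eigenvalues: -7, 4, 10.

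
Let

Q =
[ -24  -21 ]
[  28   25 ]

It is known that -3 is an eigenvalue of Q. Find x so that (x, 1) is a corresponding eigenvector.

-1

We need (Q + 3I)v = 0.
Q + 3I = [[-21, -21], [28, 28]].
Row 1: (-21)·x + (-21)·1 = 0
Row 2: (28)·x + (28)·1 = 0
Solving gives x = -1.
Check: Q·(-1, 1) = (3, -3) = -3·(-1, 1).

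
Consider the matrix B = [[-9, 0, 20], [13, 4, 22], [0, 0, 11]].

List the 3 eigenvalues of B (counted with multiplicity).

Compute the characteristic polynomial p(t) = det(tI - B).
Cofactor expansion gives p(t) = t^3 - 6t^2 - 91t + 396.
Try t = 4: p(4) = 0, so 4 is a root.
Dividing by (t - 4) leaves t^2 - 2t - 99.
The quadratic factors as (t + 9)·(t - 11).
Eigenvalues: -9, 4, 11.

-9, 4, 11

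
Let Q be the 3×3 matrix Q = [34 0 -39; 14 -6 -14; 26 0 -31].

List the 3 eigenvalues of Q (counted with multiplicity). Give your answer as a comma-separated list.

Compute the characteristic polynomial p(r) = det(rI - Q).
Expanding along the first row, p(r) = r^3 + 3r^2 - 58r - 240.
Try r = -5: p(-5) = 0, so -5 is a root.
Factor out (r + 5): p(r) = (r + 5)·(r^2 - 2r - 48).
The quadratic factors as (r + 6)·(r - 8).
Eigenvalues: -6, -5, 8.

-6, -5, 8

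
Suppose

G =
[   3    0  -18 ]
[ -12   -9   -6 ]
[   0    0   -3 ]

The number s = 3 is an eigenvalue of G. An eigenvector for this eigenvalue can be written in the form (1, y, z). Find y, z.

-1, 0

We need (G - 3I)v = 0.
G - 3I = [[0, 0, -18], [-12, -12, -6], [0, 0, -6]].
Row 1: (0)·1 + (0)·y + (-18)·z = 0
Row 2: (-12)·1 + (-12)·y + (-6)·z = 0
Row 3: (0)·1 + (0)·y + (-6)·z = 0
Solving gives y = -1, z = 0.
Check: G·(1, -1, 0) = (3, -3, 0) = 3·(1, -1, 0).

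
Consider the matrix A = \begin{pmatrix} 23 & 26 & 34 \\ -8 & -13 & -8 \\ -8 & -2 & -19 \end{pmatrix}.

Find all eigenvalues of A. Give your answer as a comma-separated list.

-11, -1, 3

Set up det(sI - A) = 0.
Expanding the 3×3 determinant: p(s) = s^3 + 9s^2 - 25s - 33.
Try s = 3: p(3) = 0, so 3 is a root.
Factor out (s - 3): p(s) = (s - 3)·(s^2 + 12s + 11).
The quadratic factors as (s + 11)·(s + 1).
Eigenvalues: -11, -1, 3.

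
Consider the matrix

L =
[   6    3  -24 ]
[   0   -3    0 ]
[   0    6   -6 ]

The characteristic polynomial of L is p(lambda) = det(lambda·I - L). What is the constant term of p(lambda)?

-108

p(lambda) = lambda^3 + 3·lambda^2 - 36·lambda - 108.
The constant term is -108.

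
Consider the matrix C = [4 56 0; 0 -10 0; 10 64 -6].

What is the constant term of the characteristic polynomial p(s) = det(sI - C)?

p(0) = det(0·I − C) = det(−C) = (−1)^3·det(C).
det(C) = 240, so p(0) = -240.

-240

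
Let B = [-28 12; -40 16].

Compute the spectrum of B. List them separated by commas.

-8, -4

det(B - λI) = (-28 - λ)(16 - λ) - (12)·(-40) = λ^2 + 12λ + 32.
This factors as (λ + 8)·(λ + 4) = 0.
Eigenvalues: -8, -4.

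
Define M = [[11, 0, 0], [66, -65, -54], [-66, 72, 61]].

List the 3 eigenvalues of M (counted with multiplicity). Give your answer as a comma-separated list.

-11, 7, 11

The characteristic polynomial is p(r) = det(rI - M).
Cofactor expansion gives p(r) = r^3 - 7r^2 - 121r + 847.
Since p(7) = 0, r = 7 is a root.
Factor out (r - 7): p(r) = (r - 7)·(r^2 - 121).
The quadratic factors as (r + 11)·(r - 11).
Eigenvalues: -11, 7, 11.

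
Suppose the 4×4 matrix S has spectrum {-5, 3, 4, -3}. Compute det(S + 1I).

If S has eigenvalues -5, 3, 4, -3, then S + 1I has eigenvalues -4, 4, 5, -2.
det(S + 1I) = (-4) · (4) · (5) · (-2) = 160.

160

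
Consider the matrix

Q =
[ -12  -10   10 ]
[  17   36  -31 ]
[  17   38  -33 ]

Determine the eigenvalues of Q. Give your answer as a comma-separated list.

Set up det(sI - Q) = 0.
Cofactor expansion gives p(s) = s^3 + 9s^2 - 46s - 120.
Try s = -2: p(-2) = 0, so -2 is a root.
Dividing by (s + 2) leaves s^2 + 7s - 60.
The quadratic factors as (s + 12)·(s - 5).
Eigenvalues: -12, -2, 5.

-12, -2, 5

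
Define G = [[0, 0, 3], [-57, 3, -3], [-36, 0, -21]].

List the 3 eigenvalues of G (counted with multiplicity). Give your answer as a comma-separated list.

-12, -9, 3

Compute the characteristic polynomial p(λ) = det(λI - G).
Expanding along the first row, p(λ) = λ^3 + 18λ^2 + 45λ - 324.
Try λ = -9: p(-9) = 0, so -9 is a root.
Dividing by (λ + 9) leaves λ^2 + 9λ - 36.
The quadratic factors as (λ + 12)·(λ - 3).
Eigenvalues: -12, -9, 3.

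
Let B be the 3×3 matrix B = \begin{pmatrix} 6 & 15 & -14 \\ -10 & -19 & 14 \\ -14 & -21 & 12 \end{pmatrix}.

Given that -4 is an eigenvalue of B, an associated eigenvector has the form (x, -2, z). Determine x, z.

3, 0

We need (B + 4I)v = 0.
B + 4I = [[10, 15, -14], [-10, -15, 14], [-14, -21, 16]].
Row 1: (10)·x + (15)·-2 + (-14)·z = 0
Row 2: (-10)·x + (-15)·-2 + (14)·z = 0
Row 3: (-14)·x + (-21)·-2 + (16)·z = 0
Solving gives x = 3, z = 0.
Check: B·(3, -2, 0) = (-12, 8, 0) = -4·(3, -2, 0).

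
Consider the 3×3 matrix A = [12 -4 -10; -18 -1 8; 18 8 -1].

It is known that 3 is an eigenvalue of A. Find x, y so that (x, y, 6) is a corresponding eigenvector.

We need (A - 3I)v = 0.
A - 3I = [[9, -4, -10], [-18, -4, 8], [18, 8, -4]].
Row 1: (9)·x + (-4)·y + (-10)·6 = 0
Row 2: (-18)·x + (-4)·y + (8)·6 = 0
Row 3: (18)·x + (8)·y + (-4)·6 = 0
Solving gives x = 4, y = -6.
Check: A·(4, -6, 6) = (12, -18, 18) = 3·(4, -6, 6).

4, -6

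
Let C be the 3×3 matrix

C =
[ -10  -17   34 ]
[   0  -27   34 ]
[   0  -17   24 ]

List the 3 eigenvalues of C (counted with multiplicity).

Set up det(rI - C) = 0.
Expanding along the first row, p(r) = r^3 + 13r^2 - 40r - 700.
Rational-root test: r = -10 gives p(-10) = 0.
Factor out (r + 10): p(r) = (r + 10)·(r^2 + 3r - 70).
The quadratic factors as (r + 10)·(r - 7).
Eigenvalues: -10, -10, 7.

-10, -10, 7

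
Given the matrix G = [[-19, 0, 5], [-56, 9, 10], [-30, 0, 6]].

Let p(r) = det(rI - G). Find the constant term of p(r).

-324

p(r) = r^3 + 4r^2 - 81r - 324.
The constant term is -324.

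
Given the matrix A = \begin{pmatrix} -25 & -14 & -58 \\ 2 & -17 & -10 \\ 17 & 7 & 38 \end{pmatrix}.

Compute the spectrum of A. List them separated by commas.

-10, -3, 9

Compute the characteristic polynomial p(t) = det(tI - A).
Cofactor expansion gives p(t) = t^3 + 4t^2 - 87t - 270.
Try t = -3: p(-3) = 0, so -3 is a root.
Factor out (t + 3): p(t) = (t + 3)·(t^2 + t - 90).
The quadratic factors as (t + 10)·(t - 9).
Eigenvalues: -10, -3, 9.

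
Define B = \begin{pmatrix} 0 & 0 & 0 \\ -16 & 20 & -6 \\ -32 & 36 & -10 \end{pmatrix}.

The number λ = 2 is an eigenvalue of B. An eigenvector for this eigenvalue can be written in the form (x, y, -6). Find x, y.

We need (B - 2I)v = 0.
B - 2I = [[-2, 0, 0], [-16, 18, -6], [-32, 36, -12]].
Row 1: (-2)·x + (0)·y + (0)·-6 = 0
Row 2: (-16)·x + (18)·y + (-6)·-6 = 0
Row 3: (-32)·x + (36)·y + (-12)·-6 = 0
Solving gives x = 0, y = -2.
Check: B·(0, -2, -6) = (0, -4, -12) = 2·(0, -2, -6).

0, -2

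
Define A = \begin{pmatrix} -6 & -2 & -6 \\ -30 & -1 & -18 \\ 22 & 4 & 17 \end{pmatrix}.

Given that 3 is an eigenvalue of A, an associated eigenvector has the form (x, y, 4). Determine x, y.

We need (A - 3I)v = 0.
A - 3I = [[-9, -2, -6], [-30, -4, -18], [22, 4, 14]].
Row 1: (-9)·x + (-2)·y + (-6)·4 = 0
Row 2: (-30)·x + (-4)·y + (-18)·4 = 0
Row 3: (22)·x + (4)·y + (14)·4 = 0
Solving gives x = -2, y = -3.
Check: A·(-2, -3, 4) = (-6, -9, 12) = 3·(-2, -3, 4).

-2, -3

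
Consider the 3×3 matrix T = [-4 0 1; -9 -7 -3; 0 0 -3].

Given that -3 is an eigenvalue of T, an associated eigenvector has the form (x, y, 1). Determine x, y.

1, -3

We need (T + 3I)v = 0.
T + 3I = [[-1, 0, 1], [-9, -4, -3], [0, 0, 0]].
Row 1: (-1)·x + (0)·y + (1)·1 = 0
Row 2: (-9)·x + (-4)·y + (-3)·1 = 0
Row 3: (0)·x + (0)·y + (0)·1 = 0
Solving gives x = 1, y = -3.
Check: T·(1, -3, 1) = (-3, 9, -3) = -3·(1, -3, 1).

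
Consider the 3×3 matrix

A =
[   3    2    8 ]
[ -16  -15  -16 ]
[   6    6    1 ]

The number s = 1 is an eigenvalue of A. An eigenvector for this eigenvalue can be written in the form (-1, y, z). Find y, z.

We need (A - 1I)v = 0.
A - 1I = [[2, 2, 8], [-16, -16, -16], [6, 6, 0]].
Row 1: (2)·-1 + (2)·y + (8)·z = 0
Row 2: (-16)·-1 + (-16)·y + (-16)·z = 0
Row 3: (6)·-1 + (6)·y + (0)·z = 0
Solving gives y = 1, z = 0.
Check: A·(-1, 1, 0) = (-1, 1, 0) = 1·(-1, 1, 0).

1, 0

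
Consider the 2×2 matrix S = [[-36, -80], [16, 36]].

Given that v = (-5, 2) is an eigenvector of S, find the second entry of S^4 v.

512

First find the eigenvalue: Sv = (20, -8) = -4·(-5, 2), so λ = -4.
Then S^4 v = λ^4·v = (-4)^4·(-5, 2) = 256·(-5, 2) = (-1280, 512).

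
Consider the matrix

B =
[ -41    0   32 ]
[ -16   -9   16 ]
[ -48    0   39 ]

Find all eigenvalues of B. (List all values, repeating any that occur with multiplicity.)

The characteristic polynomial is p(t) = det(tI - B).
Expanding along the first row, p(t) = t^3 + 11t^2 - 45t - 567.
Try t = 7: p(7) = 0, so 7 is a root.
Dividing by (t - 7) leaves t^2 + 18t + 81.
The quadratic factor is (t + 9)^2.
Eigenvalues: -9, -9, 7.

-9, -9, 7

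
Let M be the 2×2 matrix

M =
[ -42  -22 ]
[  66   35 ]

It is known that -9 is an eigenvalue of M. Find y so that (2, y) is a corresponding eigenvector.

We need (M + 9I)v = 0.
M + 9I = [[-33, -22], [66, 44]].
Row 1: (-33)·2 + (-22)·y = 0
Row 2: (66)·2 + (44)·y = 0
Solving gives y = -3.
Check: M·(2, -3) = (-18, 27) = -9·(2, -3).

-3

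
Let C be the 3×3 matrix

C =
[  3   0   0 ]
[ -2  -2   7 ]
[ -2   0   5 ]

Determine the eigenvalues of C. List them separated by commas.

-2, 3, 5

The characteristic polynomial is p(μ) = det(μI - C).
Expanding along the first row, p(μ) = μ^3 - 6μ^2 - μ + 30.
Try μ = 3: p(3) = 0, so 3 is a root.
Factor out (μ - 3): p(μ) = (μ - 3)·(μ^2 - 3μ - 10).
The quadratic factors as (μ + 2)·(μ - 5).
Eigenvalues: -2, 3, 5.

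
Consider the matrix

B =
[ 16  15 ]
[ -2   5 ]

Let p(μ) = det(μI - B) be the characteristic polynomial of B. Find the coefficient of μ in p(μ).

The coefficient of μ of det(μI - B) is −trace(B).
trace(B) = (16) + (5) = 21, so the coefficient is -21.

-21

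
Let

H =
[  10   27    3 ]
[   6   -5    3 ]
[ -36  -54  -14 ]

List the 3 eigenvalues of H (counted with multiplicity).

-8, -5, 4

Set up det(rI - H) = 0.
Expanding the 3×3 determinant: p(r) = r^3 + 9r^2 - 12r - 160.
Rational-root test: r = -5 gives p(-5) = 0.
Factor out (r + 5): p(r) = (r + 5)·(r^2 + 4r - 32).
The quadratic factors as (r + 8)·(r - 4).
Eigenvalues: -8, -5, 4.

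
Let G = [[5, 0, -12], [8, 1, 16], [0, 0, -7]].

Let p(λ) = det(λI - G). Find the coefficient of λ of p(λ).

-37

p(λ) = λ^3 + λ^2 - 37λ + 35.
The coefficient of λ is -37.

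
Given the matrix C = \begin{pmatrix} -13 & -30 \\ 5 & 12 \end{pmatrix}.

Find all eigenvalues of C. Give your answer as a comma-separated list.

det(C - rI) = (-13 - r)(12 - r) - (-30)·(5) = r^2 + r - 6.
This factors as (r + 3)·(r - 2) = 0.
Eigenvalues: -3, 2.

-3, 2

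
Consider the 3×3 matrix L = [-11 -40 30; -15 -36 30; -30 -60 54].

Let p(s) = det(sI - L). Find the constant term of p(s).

p(s) = s^3 - 7s^2 - 42s + 216.
The constant term is 216.

216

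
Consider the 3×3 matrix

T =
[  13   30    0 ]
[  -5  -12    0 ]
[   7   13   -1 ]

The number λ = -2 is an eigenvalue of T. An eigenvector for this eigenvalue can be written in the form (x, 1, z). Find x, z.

We need (T + 2I)v = 0.
T + 2I = [[15, 30, 0], [-5, -10, 0], [7, 13, 1]].
Row 1: (15)·x + (30)·1 + (0)·z = 0
Row 2: (-5)·x + (-10)·1 + (0)·z = 0
Row 3: (7)·x + (13)·1 + (1)·z = 0
Solving gives x = -2, z = 1.
Check: T·(-2, 1, 1) = (4, -2, -2) = -2·(-2, 1, 1).

-2, 1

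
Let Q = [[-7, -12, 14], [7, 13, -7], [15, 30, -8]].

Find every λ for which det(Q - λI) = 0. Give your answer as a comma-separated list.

-8, -1, 7

Set up det(λI - Q) = 0.
Cofactor expansion gives p(λ) = λ^3 + 2λ^2 - 55λ - 56.
Try λ = -8: p(-8) = 0, so -8 is a root.
Dividing by (λ + 8) leaves λ^2 - 6λ - 7.
The quadratic factors as (λ + 1)·(λ - 7).
Eigenvalues: -8, -1, 7.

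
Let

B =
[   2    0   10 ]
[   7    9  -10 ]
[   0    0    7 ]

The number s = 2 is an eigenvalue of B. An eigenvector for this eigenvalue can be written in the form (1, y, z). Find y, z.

We need (B - 2I)v = 0.
B - 2I = [[0, 0, 10], [7, 7, -10], [0, 0, 5]].
Row 1: (0)·1 + (0)·y + (10)·z = 0
Row 2: (7)·1 + (7)·y + (-10)·z = 0
Row 3: (0)·1 + (0)·y + (5)·z = 0
Solving gives y = -1, z = 0.
Check: B·(1, -1, 0) = (2, -2, 0) = 2·(1, -1, 0).

-1, 0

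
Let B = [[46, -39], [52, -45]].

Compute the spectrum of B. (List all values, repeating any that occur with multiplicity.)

-6, 7

det(B - sI) = (46 - s)(-45 - s) - (-39)·(52) = s^2 - s - 42.
This factors as (s + 6)·(s - 7) = 0.
Eigenvalues: -6, 7.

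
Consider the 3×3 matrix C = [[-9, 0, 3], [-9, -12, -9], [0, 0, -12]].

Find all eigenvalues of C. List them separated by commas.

-12, -12, -9

The characteristic polynomial is p(lambda) = det(lambda·I - C).
Cofactor expansion gives p(lambda) = lambda^3 + 33·lambda^2 + 360·lambda + 1296.
Since p(-9) = 0, lambda = -9 is a root.
Dividing by (lambda + 9) leaves lambda^2 + 24·lambda + 144.
The quadratic factor is (lambda + 12)^2.
Eigenvalues: -12, -12, -9.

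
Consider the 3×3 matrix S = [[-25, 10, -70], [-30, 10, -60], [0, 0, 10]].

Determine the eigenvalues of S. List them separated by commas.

-10, -5, 10

Compute the characteristic polynomial p(t) = det(tI - S).
Cofactor expansion gives p(t) = t^3 + 5t^2 - 100t - 500.
Since p(-5) = 0, t = -5 is a root.
Dividing by (t + 5) leaves t^2 - 100.
The quadratic factors as (t + 10)·(t - 10).
Eigenvalues: -10, -5, 10.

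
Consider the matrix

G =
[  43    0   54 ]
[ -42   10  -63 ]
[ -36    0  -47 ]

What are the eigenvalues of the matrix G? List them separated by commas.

Compute the characteristic polynomial p(μ) = det(μI - G).
Expanding the 3×3 determinant: p(μ) = μ^3 - 6μ^2 - 117μ + 770.
Try μ = 7: p(7) = 0, so 7 is a root.
Factor out (μ - 7): p(μ) = (μ - 7)·(μ^2 + μ - 110).
The quadratic factors as (μ + 11)·(μ - 10).
Eigenvalues: -11, 7, 10.

-11, 7, 10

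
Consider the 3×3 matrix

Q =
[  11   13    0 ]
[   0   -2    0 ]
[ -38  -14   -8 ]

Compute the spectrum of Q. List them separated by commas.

-8, -2, 11

The characteristic polynomial is p(μ) = det(μI - Q).
Expanding the 3×3 determinant: p(μ) = μ^3 - μ^2 - 94μ - 176.
Rational-root test: μ = -8 gives p(-8) = 0.
Factor out (μ + 8): p(μ) = (μ + 8)·(μ^2 - 9μ - 22).
The quadratic factors as (μ + 2)·(μ - 11).
Eigenvalues: -8, -2, 11.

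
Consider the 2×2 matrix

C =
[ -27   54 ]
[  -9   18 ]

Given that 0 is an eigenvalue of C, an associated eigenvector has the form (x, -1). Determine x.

-2

We need (C)v = 0.
C = [[-27, 54], [-9, 18]].
Row 1: (-27)·x + (54)·-1 = 0
Row 2: (-9)·x + (18)·-1 = 0
Solving gives x = -2.
Check: C·(-2, -1) = (0, 0) = 0·(-2, -1).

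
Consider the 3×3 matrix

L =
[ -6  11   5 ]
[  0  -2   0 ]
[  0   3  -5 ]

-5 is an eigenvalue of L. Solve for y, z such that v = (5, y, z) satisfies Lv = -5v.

0, 1

We need (L + 5I)v = 0.
L + 5I = [[-1, 11, 5], [0, 3, 0], [0, 3, 0]].
Row 1: (-1)·5 + (11)·y + (5)·z = 0
Row 2: (0)·5 + (3)·y + (0)·z = 0
Row 3: (0)·5 + (3)·y + (0)·z = 0
Solving gives y = 0, z = 1.
Check: L·(5, 0, 1) = (-25, 0, -5) = -5·(5, 0, 1).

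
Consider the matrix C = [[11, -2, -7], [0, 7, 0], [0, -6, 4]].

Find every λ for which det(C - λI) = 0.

4, 7, 11

Set up det(rI - C) = 0.
Expanding the 3×3 determinant: p(r) = r^3 - 22r^2 + 149r - 308.
Rational-root test: r = 4 gives p(4) = 0.
Dividing by (r - 4) leaves r^2 - 18r + 77.
The quadratic factors as (r - 7)·(r - 11).
Eigenvalues: 4, 7, 11.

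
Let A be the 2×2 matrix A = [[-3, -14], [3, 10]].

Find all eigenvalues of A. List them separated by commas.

3, 4

det(A - lambda·I) = (-3 - lambda)(10 - lambda) - (-14)·(3) = lambda^2 - 7·lambda + 12.
This factors as (lambda - 3)·(lambda - 4) = 0.
Eigenvalues: 3, 4.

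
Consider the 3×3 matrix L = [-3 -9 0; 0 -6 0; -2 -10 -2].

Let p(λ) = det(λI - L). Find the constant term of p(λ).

36

p(λ) = λ^3 + 11λ^2 + 36λ + 36.
The constant term is 36.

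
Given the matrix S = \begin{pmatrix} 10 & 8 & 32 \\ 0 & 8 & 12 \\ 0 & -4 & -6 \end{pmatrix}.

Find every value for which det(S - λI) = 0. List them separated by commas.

The characteristic polynomial is p(λ) = det(λI - S).
Cofactor expansion gives p(λ) = λ^3 - 12λ^2 + 20λ.
Since p(0) = 0, λ = 0 is a root.
Dividing by λ leaves λ^2 - 12λ + 20.
The quadratic factors as (λ - 2)·(λ - 10).
Eigenvalues: 0, 2, 10.

0, 2, 10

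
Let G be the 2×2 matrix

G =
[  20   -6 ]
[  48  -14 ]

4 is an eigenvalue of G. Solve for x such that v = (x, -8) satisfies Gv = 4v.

-3

We need (G - 4I)v = 0.
G - 4I = [[16, -6], [48, -18]].
Row 1: (16)·x + (-6)·-8 = 0
Row 2: (48)·x + (-18)·-8 = 0
Solving gives x = -3.
Check: G·(-3, -8) = (-12, -32) = 4·(-3, -8).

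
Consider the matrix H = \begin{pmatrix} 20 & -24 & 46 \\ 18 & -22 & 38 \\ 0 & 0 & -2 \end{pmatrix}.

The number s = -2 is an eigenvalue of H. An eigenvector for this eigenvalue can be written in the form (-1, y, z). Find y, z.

1, 1

We need (H + 2I)v = 0.
H + 2I = [[22, -24, 46], [18, -20, 38], [0, 0, 0]].
Row 1: (22)·-1 + (-24)·y + (46)·z = 0
Row 2: (18)·-1 + (-20)·y + (38)·z = 0
Row 3: (0)·-1 + (0)·y + (0)·z = 0
Solving gives y = 1, z = 1.
Check: H·(-1, 1, 1) = (2, -2, -2) = -2·(-1, 1, 1).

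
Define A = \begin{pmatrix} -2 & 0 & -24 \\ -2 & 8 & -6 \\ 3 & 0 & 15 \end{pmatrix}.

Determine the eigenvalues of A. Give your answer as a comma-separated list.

Set up det(λI - A) = 0.
Expanding the 3×3 determinant: p(λ) = λ^3 - 21λ^2 + 146λ - 336.
Try λ = 8: p(8) = 0, so 8 is a root.
Factor out (λ - 8): p(λ) = (λ - 8)·(λ^2 - 13λ + 42).
The quadratic factors as (λ - 6)·(λ - 7).
Eigenvalues: 6, 7, 8.

6, 7, 8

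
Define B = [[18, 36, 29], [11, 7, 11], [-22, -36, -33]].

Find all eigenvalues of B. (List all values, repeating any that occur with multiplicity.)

Set up det(sI - B) = 0.
Expanding the 3×3 determinant: p(s) = s^3 + 8s^2 - 61s - 308.
Since p(-4) = 0, s = -4 is a root.
Factor out (s + 4): p(s) = (s + 4)·(s^2 + 4s - 77).
The quadratic factors as (s + 11)·(s - 7).
Eigenvalues: -11, -4, 7.

-11, -4, 7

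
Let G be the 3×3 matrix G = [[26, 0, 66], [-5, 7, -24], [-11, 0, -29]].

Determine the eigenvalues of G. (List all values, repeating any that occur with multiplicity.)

Compute the characteristic polynomial p(r) = det(rI - G).
Expanding the 3×3 determinant: p(r) = r^3 - 4r^2 - 49r + 196.
Try r = -7: p(-7) = 0, so -7 is a root.
Factor out (r + 7): p(r) = (r + 7)·(r^2 - 11r + 28).
The quadratic factors as (r - 4)·(r - 7).
Eigenvalues: -7, 4, 7.

-7, 4, 7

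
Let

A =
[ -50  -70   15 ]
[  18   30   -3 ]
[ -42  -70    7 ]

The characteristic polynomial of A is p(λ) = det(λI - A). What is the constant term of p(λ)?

0

p(λ) = λ^3 + 13λ^2 + 40λ.
The constant term is 0.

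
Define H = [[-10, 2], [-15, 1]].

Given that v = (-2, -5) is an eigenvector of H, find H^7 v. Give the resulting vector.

(156250, 390625)

First find the eigenvalue: Hv = (10, 25) = -5·(-2, -5), so λ = -5.
Then H^7 v = λ^7·v = (-5)^7·(-2, -5) = -78125·(-2, -5) = (156250, 390625).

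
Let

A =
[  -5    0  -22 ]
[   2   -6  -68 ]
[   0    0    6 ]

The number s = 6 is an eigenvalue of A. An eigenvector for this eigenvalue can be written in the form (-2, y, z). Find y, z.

We need (A - 6I)v = 0.
A - 6I = [[-11, 0, -22], [2, -12, -68], [0, 0, 0]].
Row 1: (-11)·-2 + (0)·y + (-22)·z = 0
Row 2: (2)·-2 + (-12)·y + (-68)·z = 0
Row 3: (0)·-2 + (0)·y + (0)·z = 0
Solving gives y = -6, z = 1.
Check: A·(-2, -6, 1) = (-12, -36, 6) = 6·(-2, -6, 1).

-6, 1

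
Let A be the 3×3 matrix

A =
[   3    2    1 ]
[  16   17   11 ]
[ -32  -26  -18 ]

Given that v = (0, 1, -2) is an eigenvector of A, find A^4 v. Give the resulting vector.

First find the eigenvalue: Av = (0, -5, 10) = -5·(0, 1, -2), so λ = -5.
Then A^4 v = λ^4·v = (-5)^4·(0, 1, -2) = 625·(0, 1, -2) = (0, 625, -1250).

(0, 625, -1250)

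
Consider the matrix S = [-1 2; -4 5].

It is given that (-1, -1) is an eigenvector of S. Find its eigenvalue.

Compute Sv: S·(-1, -1) = (-1, -1).
Since Sv = λv, compare component 1: -1 = λ·-1, so λ = 1.

1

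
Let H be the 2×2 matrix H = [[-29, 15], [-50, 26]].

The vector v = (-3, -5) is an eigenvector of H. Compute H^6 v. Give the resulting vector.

First find the eigenvalue: Hv = (12, 20) = -4·(-3, -5), so λ = -4.
Then H^6 v = λ^6·v = (-4)^6·(-3, -5) = 4096·(-3, -5) = (-12288, -20480).

(-12288, -20480)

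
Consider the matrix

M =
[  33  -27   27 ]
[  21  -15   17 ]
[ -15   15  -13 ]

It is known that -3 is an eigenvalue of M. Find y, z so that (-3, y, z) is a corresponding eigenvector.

-1, 3

We need (M + 3I)v = 0.
M + 3I = [[36, -27, 27], [21, -12, 17], [-15, 15, -10]].
Row 1: (36)·-3 + (-27)·y + (27)·z = 0
Row 2: (21)·-3 + (-12)·y + (17)·z = 0
Row 3: (-15)·-3 + (15)·y + (-10)·z = 0
Solving gives y = -1, z = 3.
Check: M·(-3, -1, 3) = (9, 3, -9) = -3·(-3, -1, 3).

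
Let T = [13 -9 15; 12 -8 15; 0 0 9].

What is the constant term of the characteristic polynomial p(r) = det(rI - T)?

-36

p(0) = det(0·I − T) = det(−T) = (−1)^3·det(T).
det(T) = 36, so p(0) = -36.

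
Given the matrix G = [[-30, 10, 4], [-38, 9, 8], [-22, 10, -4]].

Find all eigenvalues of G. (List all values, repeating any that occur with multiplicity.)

Compute the characteristic polynomial p(λ) = det(λI - G).
Expanding along the first row, p(λ) = λ^3 + 25λ^2 + 202λ + 528.
Since p(-6) = 0, λ = -6 is a root.
Factor out (λ + 6): p(λ) = (λ + 6)·(λ^2 + 19λ + 88).
The quadratic factors as (λ + 11)·(λ + 8).
Eigenvalues: -11, -8, -6.

-11, -8, -6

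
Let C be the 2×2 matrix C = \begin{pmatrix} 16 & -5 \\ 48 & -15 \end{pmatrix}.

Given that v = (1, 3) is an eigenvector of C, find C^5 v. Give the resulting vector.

(1, 3)

First find the eigenvalue: Cv = (1, 3) = 1·(1, 3), so λ = 1.
Then C^5 v = λ^5·v = 1^5·(1, 3) = 1·(1, 3) = (1, 3).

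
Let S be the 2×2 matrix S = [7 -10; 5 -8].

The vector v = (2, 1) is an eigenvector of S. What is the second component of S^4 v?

First find the eigenvalue: Sv = (4, 2) = 2·(2, 1), so λ = 2.
Then S^4 v = λ^4·v = 2^4·(2, 1) = 16·(2, 1) = (32, 16).

16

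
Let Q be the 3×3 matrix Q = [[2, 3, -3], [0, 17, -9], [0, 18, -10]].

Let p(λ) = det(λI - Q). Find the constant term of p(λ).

p(λ) = λ^3 - 9λ^2 + 6λ + 16.
The constant term is 16.

16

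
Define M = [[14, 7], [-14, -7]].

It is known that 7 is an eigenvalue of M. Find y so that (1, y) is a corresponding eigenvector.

We need (M - 7I)v = 0.
M - 7I = [[7, 7], [-14, -14]].
Row 1: (7)·1 + (7)·y = 0
Row 2: (-14)·1 + (-14)·y = 0
Solving gives y = -1.
Check: M·(1, -1) = (7, -7) = 7·(1, -1).

-1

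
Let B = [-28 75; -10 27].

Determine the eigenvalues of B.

det(B - sI) = (-28 - s)(27 - s) - (75)·(-10) = s^2 + s - 6.
This factors as (s + 3)·(s - 2) = 0.
Eigenvalues: -3, 2.

-3, 2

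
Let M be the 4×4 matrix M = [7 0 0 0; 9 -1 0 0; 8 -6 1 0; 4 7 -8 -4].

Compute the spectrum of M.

M is lower triangular, so its eigenvalues are the diagonal entries.
Diagonal: 7, -1, 1, -4.

-4, -1, 1, 7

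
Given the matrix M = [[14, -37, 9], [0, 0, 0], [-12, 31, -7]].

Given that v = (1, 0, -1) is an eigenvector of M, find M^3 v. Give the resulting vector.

First find the eigenvalue: Mv = (5, 0, -5) = 5·(1, 0, -1), so λ = 5.
Then M^3 v = λ^3·v = 5^3·(1, 0, -1) = 125·(1, 0, -1) = (125, 0, -125).

(125, 0, -125)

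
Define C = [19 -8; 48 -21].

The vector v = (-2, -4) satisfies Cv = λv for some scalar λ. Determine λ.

Compute Cv: C·(-2, -4) = (-6, -12).
Since Cv = λv, compare component 1: -6 = λ·-2, so λ = 3.

3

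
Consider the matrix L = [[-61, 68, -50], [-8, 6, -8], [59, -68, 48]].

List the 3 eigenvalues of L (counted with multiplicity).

-11, -2, 6

The characteristic polynomial is p(s) = det(sI - L).
Cofactor expansion gives p(s) = s^3 + 7s^2 - 56s - 132.
Since p(6) = 0, s = 6 is a root.
Factor out (s - 6): p(s) = (s - 6)·(s^2 + 13s + 22).
The quadratic factors as (s + 11)·(s + 2).
Eigenvalues: -11, -2, 6.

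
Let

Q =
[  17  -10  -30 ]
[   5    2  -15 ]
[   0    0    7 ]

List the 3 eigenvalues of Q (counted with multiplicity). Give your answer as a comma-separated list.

7, 7, 12

The characteristic polynomial is p(r) = det(rI - Q).
Expanding along the first row, p(r) = r^3 - 26r^2 + 217r - 588.
Try r = 7: p(7) = 0, so 7 is a root.
Factor out (r - 7): p(r) = (r - 7)·(r^2 - 19r + 84).
The quadratic factors as (r - 7)·(r - 12).
Eigenvalues: 7, 7, 12.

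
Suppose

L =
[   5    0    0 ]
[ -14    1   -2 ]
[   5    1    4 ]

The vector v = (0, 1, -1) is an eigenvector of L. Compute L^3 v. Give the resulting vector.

First find the eigenvalue: Lv = (0, 3, -3) = 3·(0, 1, -1), so λ = 3.
Then L^3 v = λ^3·v = 3^3·(0, 1, -1) = 27·(0, 1, -1) = (0, 27, -27).

(0, 27, -27)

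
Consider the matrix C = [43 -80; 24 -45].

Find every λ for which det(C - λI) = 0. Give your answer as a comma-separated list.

-5, 3

det(C - tI) = (43 - t)(-45 - t) - (-80)·(24) = t^2 + 2t - 15.
This factors as (t + 5)·(t - 3) = 0.
Eigenvalues: -5, 3.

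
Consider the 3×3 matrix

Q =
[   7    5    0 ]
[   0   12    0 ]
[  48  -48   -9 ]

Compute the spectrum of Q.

The characteristic polynomial is p(t) = det(tI - Q).
Expanding along the first row, p(t) = t^3 - 10t^2 - 87t + 756.
Try t = 7: p(7) = 0, so 7 is a root.
Factor out (t - 7): p(t) = (t - 7)·(t^2 - 3t - 108).
The quadratic factors as (t + 9)·(t - 12).
Eigenvalues: -9, 7, 12.

-9, 7, 12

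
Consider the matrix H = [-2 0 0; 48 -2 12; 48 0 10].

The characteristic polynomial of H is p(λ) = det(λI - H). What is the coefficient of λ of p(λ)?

-36

p(λ) = λ^3 - 6λ^2 - 36λ - 40.
The coefficient of λ is -36.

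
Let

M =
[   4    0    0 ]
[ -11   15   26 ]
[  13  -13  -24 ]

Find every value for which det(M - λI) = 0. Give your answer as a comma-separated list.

-11, 2, 4

Compute the characteristic polynomial p(lambda) = det(lambda·I - M).
Expanding the 3×3 determinant: p(lambda) = lambda^3 + 5·lambda^2 - 58·lambda + 88.
Since p(4) = 0, lambda = 4 is a root.
Factor out (lambda - 4): p(lambda) = (lambda - 4)·(lambda^2 + 9·lambda - 22).
The quadratic factors as (lambda + 11)·(lambda - 2).
Eigenvalues: -11, 2, 4.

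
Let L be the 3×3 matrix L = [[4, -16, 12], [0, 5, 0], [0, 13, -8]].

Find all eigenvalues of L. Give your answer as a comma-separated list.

-8, 4, 5

Set up det(tI - L) = 0.
Cofactor expansion gives p(t) = t^3 - t^2 - 52t + 160.
Rational-root test: t = 5 gives p(5) = 0.
Dividing by (t - 5) leaves t^2 + 4t - 32.
The quadratic factors as (t + 8)·(t - 4).
Eigenvalues: -8, 4, 5.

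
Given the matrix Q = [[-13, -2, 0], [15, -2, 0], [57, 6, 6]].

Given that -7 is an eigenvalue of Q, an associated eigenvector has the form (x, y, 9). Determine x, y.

-3, 9

We need (Q + 7I)v = 0.
Q + 7I = [[-6, -2, 0], [15, 5, 0], [57, 6, 13]].
Row 1: (-6)·x + (-2)·y + (0)·9 = 0
Row 2: (15)·x + (5)·y + (0)·9 = 0
Row 3: (57)·x + (6)·y + (13)·9 = 0
Solving gives x = -3, y = 9.
Check: Q·(-3, 9, 9) = (21, -63, -63) = -7·(-3, 9, 9).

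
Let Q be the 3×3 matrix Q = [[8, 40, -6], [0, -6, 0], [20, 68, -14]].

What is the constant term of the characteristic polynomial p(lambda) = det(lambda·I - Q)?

p(0) = det(0·I − Q) = det(−Q) = (−1)^3·det(Q).
det(Q) = -48, so p(0) = 48.

48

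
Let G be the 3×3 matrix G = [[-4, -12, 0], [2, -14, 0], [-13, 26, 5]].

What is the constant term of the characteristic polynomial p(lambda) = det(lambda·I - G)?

p(0) = det(0·I − G) = det(−G) = (−1)^3·det(G).
det(G) = 400, so p(0) = -400.

-400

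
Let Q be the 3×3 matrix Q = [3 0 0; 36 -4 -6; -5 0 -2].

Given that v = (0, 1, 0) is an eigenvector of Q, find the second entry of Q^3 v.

-64

First find the eigenvalue: Qv = (0, -4, 0) = -4·(0, 1, 0), so λ = -4.
Then Q^3 v = λ^3·v = (-4)^3·(0, 1, 0) = -64·(0, 1, 0) = (0, -64, 0).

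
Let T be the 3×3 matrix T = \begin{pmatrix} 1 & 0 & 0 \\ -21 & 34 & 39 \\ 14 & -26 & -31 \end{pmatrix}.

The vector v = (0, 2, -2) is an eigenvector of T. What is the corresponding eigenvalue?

Compute Tv: T·(0, 2, -2) = (0, -10, 10).
Since Tv = λv, compare component 2: -10 = λ·2, so λ = -5.

-5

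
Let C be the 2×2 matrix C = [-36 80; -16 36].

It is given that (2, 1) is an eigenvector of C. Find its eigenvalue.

Compute Cv: C·(2, 1) = (8, 4).
Since Cv = λv, compare component 1: 8 = λ·2, so λ = 4.

4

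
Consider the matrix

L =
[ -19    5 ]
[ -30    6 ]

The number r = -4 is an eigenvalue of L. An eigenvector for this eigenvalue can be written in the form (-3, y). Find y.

-9

We need (L + 4I)v = 0.
L + 4I = [[-15, 5], [-30, 10]].
Row 1: (-15)·-3 + (5)·y = 0
Row 2: (-30)·-3 + (10)·y = 0
Solving gives y = -9.
Check: L·(-3, -9) = (12, 36) = -4·(-3, -9).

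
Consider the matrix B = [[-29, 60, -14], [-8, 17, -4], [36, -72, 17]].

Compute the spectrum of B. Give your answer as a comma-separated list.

-1, 1, 5

The characteristic polynomial is p(λ) = det(λI - B).
Expanding the 3×3 determinant: p(λ) = λ^3 - 5λ^2 - λ + 5.
Rational-root test: λ = -1 gives p(-1) = 0.
Dividing by (λ + 1) leaves λ^2 - 6λ + 5.
The quadratic factors as (λ - 1)·(λ - 5).
Eigenvalues: -1, 1, 5.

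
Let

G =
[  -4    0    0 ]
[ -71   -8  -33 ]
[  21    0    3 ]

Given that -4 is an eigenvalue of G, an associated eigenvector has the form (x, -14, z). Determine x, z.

-2, 6

We need (G + 4I)v = 0.
G + 4I = [[0, 0, 0], [-71, -4, -33], [21, 0, 7]].
Row 1: (0)·x + (0)·-14 + (0)·z = 0
Row 2: (-71)·x + (-4)·-14 + (-33)·z = 0
Row 3: (21)·x + (0)·-14 + (7)·z = 0
Solving gives x = -2, z = 6.
Check: G·(-2, -14, 6) = (8, 56, -24) = -4·(-2, -14, 6).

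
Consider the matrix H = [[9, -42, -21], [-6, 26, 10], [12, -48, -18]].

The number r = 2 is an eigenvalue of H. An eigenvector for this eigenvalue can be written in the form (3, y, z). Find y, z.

2, -3

We need (H - 2I)v = 0.
H - 2I = [[7, -42, -21], [-6, 24, 10], [12, -48, -20]].
Row 1: (7)·3 + (-42)·y + (-21)·z = 0
Row 2: (-6)·3 + (24)·y + (10)·z = 0
Row 3: (12)·3 + (-48)·y + (-20)·z = 0
Solving gives y = 2, z = -3.
Check: H·(3, 2, -3) = (6, 4, -6) = 2·(3, 2, -3).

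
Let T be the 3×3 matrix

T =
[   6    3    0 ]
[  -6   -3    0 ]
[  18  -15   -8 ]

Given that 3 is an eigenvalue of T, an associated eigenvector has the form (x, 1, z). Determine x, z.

We need (T - 3I)v = 0.
T - 3I = [[3, 3, 0], [-6, -6, 0], [18, -15, -11]].
Row 1: (3)·x + (3)·1 + (0)·z = 0
Row 2: (-6)·x + (-6)·1 + (0)·z = 0
Row 3: (18)·x + (-15)·1 + (-11)·z = 0
Solving gives x = -1, z = -3.
Check: T·(-1, 1, -3) = (-3, 3, -9) = 3·(-1, 1, -3).

-1, -3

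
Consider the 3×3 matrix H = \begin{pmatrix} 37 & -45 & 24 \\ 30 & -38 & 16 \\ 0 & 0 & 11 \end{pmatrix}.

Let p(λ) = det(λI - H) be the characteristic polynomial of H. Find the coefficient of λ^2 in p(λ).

-10

The coefficient of λ^2 of det(λI - H) is −trace(H).
trace(H) = (37) + (-38) + (11) = 10, so the coefficient is -10.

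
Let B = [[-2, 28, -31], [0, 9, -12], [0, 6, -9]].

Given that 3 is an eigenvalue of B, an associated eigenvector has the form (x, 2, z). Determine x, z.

5, 1

We need (B - 3I)v = 0.
B - 3I = [[-5, 28, -31], [0, 6, -12], [0, 6, -12]].
Row 1: (-5)·x + (28)·2 + (-31)·z = 0
Row 2: (0)·x + (6)·2 + (-12)·z = 0
Row 3: (0)·x + (6)·2 + (-12)·z = 0
Solving gives x = 5, z = 1.
Check: B·(5, 2, 1) = (15, 6, 3) = 3·(5, 2, 1).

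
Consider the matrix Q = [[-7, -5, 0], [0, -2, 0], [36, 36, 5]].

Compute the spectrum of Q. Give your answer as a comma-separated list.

-7, -2, 5

Set up det(rI - Q) = 0.
Cofactor expansion gives p(r) = r^3 + 4r^2 - 31r - 70.
Try r = -2: p(-2) = 0, so -2 is a root.
Factor out (r + 2): p(r) = (r + 2)·(r^2 + 2r - 35).
The quadratic factors as (r + 7)·(r - 5).
Eigenvalues: -7, -2, 5.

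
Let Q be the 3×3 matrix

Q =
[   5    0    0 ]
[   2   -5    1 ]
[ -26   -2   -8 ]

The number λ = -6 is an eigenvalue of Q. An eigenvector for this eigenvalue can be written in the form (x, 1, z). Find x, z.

0, -1

We need (Q + 6I)v = 0.
Q + 6I = [[11, 0, 0], [2, 1, 1], [-26, -2, -2]].
Row 1: (11)·x + (0)·1 + (0)·z = 0
Row 2: (2)·x + (1)·1 + (1)·z = 0
Row 3: (-26)·x + (-2)·1 + (-2)·z = 0
Solving gives x = 0, z = -1.
Check: Q·(0, 1, -1) = (0, -6, 6) = -6·(0, 1, -1).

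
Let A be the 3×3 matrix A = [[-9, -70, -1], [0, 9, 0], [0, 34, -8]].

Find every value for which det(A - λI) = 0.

-9, -8, 9

Compute the characteristic polynomial p(t) = det(tI - A).
Cofactor expansion gives p(t) = t^3 + 8t^2 - 81t - 648.
Try t = -8: p(-8) = 0, so -8 is a root.
Dividing by (t + 8) leaves t^2 - 81.
The quadratic factors as (t + 9)·(t - 9).
Eigenvalues: -9, -8, 9.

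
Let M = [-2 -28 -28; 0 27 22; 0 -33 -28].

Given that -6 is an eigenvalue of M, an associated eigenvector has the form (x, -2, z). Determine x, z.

We need (M + 6I)v = 0.
M + 6I = [[4, -28, -28], [0, 33, 22], [0, -33, -22]].
Row 1: (4)·x + (-28)·-2 + (-28)·z = 0
Row 2: (0)·x + (33)·-2 + (22)·z = 0
Row 3: (0)·x + (-33)·-2 + (-22)·z = 0
Solving gives x = 7, z = 3.
Check: M·(7, -2, 3) = (-42, 12, -18) = -6·(7, -2, 3).

7, 3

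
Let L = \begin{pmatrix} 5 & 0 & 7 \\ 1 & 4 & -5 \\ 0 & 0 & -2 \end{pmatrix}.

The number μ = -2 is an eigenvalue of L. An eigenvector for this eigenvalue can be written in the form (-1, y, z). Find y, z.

We need (L + 2I)v = 0.
L + 2I = [[7, 0, 7], [1, 6, -5], [0, 0, 0]].
Row 1: (7)·-1 + (0)·y + (7)·z = 0
Row 2: (1)·-1 + (6)·y + (-5)·z = 0
Row 3: (0)·-1 + (0)·y + (0)·z = 0
Solving gives y = 1, z = 1.
Check: L·(-1, 1, 1) = (2, -2, -2) = -2·(-1, 1, 1).

1, 1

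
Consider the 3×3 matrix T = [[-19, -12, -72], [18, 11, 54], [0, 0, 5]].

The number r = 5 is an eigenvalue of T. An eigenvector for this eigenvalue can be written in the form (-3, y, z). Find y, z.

We need (T - 5I)v = 0.
T - 5I = [[-24, -12, -72], [18, 6, 54], [0, 0, 0]].
Row 1: (-24)·-3 + (-12)·y + (-72)·z = 0
Row 2: (18)·-3 + (6)·y + (54)·z = 0
Row 3: (0)·-3 + (0)·y + (0)·z = 0
Solving gives y = 0, z = 1.
Check: T·(-3, 0, 1) = (-15, 0, 5) = 5·(-3, 0, 1).

0, 1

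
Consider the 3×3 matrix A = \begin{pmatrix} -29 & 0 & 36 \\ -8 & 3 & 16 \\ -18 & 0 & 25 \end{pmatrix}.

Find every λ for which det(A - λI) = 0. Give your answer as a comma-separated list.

The characteristic polynomial is p(s) = det(sI - A).
Expanding along the first row, p(s) = s^3 + s^2 - 89s + 231.
Since p(-11) = 0, s = -11 is a root.
Dividing by (s + 11) leaves s^2 - 10s + 21.
The quadratic factors as (s - 3)·(s - 7).
Eigenvalues: -11, 3, 7.

-11, 3, 7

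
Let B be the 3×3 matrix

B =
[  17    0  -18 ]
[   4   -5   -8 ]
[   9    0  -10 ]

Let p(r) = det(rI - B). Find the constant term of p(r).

p(r) = r^3 - 2r^2 - 43r - 40.
The constant term is -40.

-40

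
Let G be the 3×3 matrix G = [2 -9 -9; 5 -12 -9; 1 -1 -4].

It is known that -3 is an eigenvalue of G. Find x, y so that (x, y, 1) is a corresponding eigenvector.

0, -1

We need (G + 3I)v = 0.
G + 3I = [[5, -9, -9], [5, -9, -9], [1, -1, -1]].
Row 1: (5)·x + (-9)·y + (-9)·1 = 0
Row 2: (5)·x + (-9)·y + (-9)·1 = 0
Row 3: (1)·x + (-1)·y + (-1)·1 = 0
Solving gives x = 0, y = -1.
Check: G·(0, -1, 1) = (0, 3, -3) = -3·(0, -1, 1).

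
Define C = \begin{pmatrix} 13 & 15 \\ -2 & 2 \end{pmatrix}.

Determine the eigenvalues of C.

det(C - sI) = (13 - s)(2 - s) - (15)·(-2) = s^2 - 15s + 56.
This factors as (s - 7)·(s - 8) = 0.
Eigenvalues: 7, 8.

7, 8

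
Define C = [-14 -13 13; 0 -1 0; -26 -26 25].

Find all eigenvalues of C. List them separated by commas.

-1, -1, 12

Compute the characteristic polynomial p(λ) = det(λI - C).
Expanding along the first row, p(λ) = λ^3 - 10λ^2 - 23λ - 12.
Since p(-1) = 0, λ = -1 is a root.
Dividing by (λ + 1) leaves λ^2 - 11λ - 12.
The quadratic factors as (λ + 1)·(λ - 12).
Eigenvalues: -1, -1, 12.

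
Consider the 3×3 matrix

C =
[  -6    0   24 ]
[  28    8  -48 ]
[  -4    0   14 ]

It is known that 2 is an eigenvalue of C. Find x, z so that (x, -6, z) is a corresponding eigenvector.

We need (C - 2I)v = 0.
C - 2I = [[-8, 0, 24], [28, 6, -48], [-4, 0, 12]].
Row 1: (-8)·x + (0)·-6 + (24)·z = 0
Row 2: (28)·x + (6)·-6 + (-48)·z = 0
Row 3: (-4)·x + (0)·-6 + (12)·z = 0
Solving gives x = 3, z = 1.
Check: C·(3, -6, 1) = (6, -12, 2) = 2·(3, -6, 1).

3, 1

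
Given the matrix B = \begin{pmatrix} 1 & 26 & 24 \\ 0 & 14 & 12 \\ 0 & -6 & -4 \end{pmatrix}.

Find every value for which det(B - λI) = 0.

Set up det(lambda·I - B) = 0.
Expanding the 3×3 determinant: p(lambda) = lambda^3 - 11·lambda^2 + 26·lambda - 16.
Rational-root test: lambda = 1 gives p(1) = 0.
Factor out (lambda - 1): p(lambda) = (lambda - 1)·(lambda^2 - 10·lambda + 16).
The quadratic factors as (lambda - 2)·(lambda - 8).
Eigenvalues: 1, 2, 8.

1, 2, 8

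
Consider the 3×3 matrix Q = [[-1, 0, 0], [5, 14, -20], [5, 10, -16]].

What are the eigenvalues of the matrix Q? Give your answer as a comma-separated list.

-6, -1, 4

The characteristic polynomial is p(λ) = det(λI - Q).
Expanding along the first row, p(λ) = λ^3 + 3λ^2 - 22λ - 24.
Since p(-1) = 0, λ = -1 is a root.
Dividing by (λ + 1) leaves λ^2 + 2λ - 24.
The quadratic factors as (λ + 6)·(λ - 4).
Eigenvalues: -6, -1, 4.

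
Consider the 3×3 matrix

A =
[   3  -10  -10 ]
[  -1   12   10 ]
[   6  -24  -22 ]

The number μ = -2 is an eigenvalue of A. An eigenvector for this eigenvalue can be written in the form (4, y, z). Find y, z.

We need (A + 2I)v = 0.
A + 2I = [[5, -10, -10], [-1, 14, 10], [6, -24, -20]].
Row 1: (5)·4 + (-10)·y + (-10)·z = 0
Row 2: (-1)·4 + (14)·y + (10)·z = 0
Row 3: (6)·4 + (-24)·y + (-20)·z = 0
Solving gives y = -4, z = 6.
Check: A·(4, -4, 6) = (-8, 8, -12) = -2·(4, -4, 6).

-4, 6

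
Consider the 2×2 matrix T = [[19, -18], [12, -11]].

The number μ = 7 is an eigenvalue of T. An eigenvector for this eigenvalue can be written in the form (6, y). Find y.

We need (T - 7I)v = 0.
T - 7I = [[12, -18], [12, -18]].
Row 1: (12)·6 + (-18)·y = 0
Row 2: (12)·6 + (-18)·y = 0
Solving gives y = 4.
Check: T·(6, 4) = (42, 28) = 7·(6, 4).

4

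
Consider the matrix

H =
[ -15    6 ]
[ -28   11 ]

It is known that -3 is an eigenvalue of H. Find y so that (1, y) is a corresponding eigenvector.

We need (H + 3I)v = 0.
H + 3I = [[-12, 6], [-28, 14]].
Row 1: (-12)·1 + (6)·y = 0
Row 2: (-28)·1 + (14)·y = 0
Solving gives y = 2.
Check: H·(1, 2) = (-3, -6) = -3·(1, 2).

2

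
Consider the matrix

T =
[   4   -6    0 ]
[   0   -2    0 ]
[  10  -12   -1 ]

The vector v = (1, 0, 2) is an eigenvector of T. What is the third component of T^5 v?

2048

First find the eigenvalue: Tv = (4, 0, 8) = 4·(1, 0, 2), so λ = 4.
Then T^5 v = λ^5·v = 4^5·(1, 0, 2) = 1024·(1, 0, 2) = (1024, 0, 2048).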